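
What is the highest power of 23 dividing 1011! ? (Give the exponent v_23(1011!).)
v_23(1011!) = 44

Legendre's formula: v_p(n!) = Σ_{k ≥ 1} ⌊n / p^k⌋. For p = 23, n = 1011, the terms are:
  ⌊1011/23^1⌋ = ⌊1011/23⌋ = 43
  ⌊1011/23^2⌋ = ⌊1011/529⌋ = 1
(the next term ⌊1011/23^3⌋ = 0, terminating the sum). Summing: v_23(1011!) = 43 + 1 = 44.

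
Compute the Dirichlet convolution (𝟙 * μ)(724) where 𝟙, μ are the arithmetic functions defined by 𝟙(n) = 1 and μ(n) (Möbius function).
(𝟙 * μ)(724) = 0

Divisors of 724: [1, 2, 4, 181, 362, 724]. For each d | 724:
  d = 1: 𝟙(1) · μ(724/1) = 1 · 0 = 0
  d = 2: 𝟙(2) · μ(724/2) = 1 · 1 = 1
  d = 4: 𝟙(4) · μ(724/4) = 1 · -1 = -1
  d = 181: 𝟙(181) · μ(724/181) = 1 · 0 = 0
  d = 362: 𝟙(362) · μ(724/362) = 1 · -1 = -1
  d = 724: 𝟙(724) · μ(724/724) = 1 · 1 = 1
Summing: (𝟙 * μ)(724) = 0 + 1 + -1 + 0 + -1 + 1 = 0.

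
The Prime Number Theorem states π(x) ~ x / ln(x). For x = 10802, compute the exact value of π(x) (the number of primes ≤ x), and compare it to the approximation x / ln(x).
π(10802) = 1315;  x/ln(x) ≈ 1163.07;  relative error ≈ 11.55%.

Directly count primes up to 10802: π(10802) = 1315. The PNT approximation gives 10802/ln(10802) ≈ 10802/9.28749 ≈ 1163.07. Relative error (π(x) − x/ln(x)) / π(x) ≈ 11.55%; the approximation is known to undercount slightly (Li(x) is a better estimate).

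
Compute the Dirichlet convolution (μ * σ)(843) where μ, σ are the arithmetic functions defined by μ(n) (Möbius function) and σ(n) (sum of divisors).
(μ * σ)(843) = 843

Divisors of 843: [1, 3, 281, 843]. For each d | 843:
  d = 1: μ(1) · σ(843/1) = 1 · 1128 = 1128
  d = 3: μ(3) · σ(843/3) = -1 · 282 = -282
  d = 281: μ(281) · σ(843/281) = -1 · 4 = -4
  d = 843: μ(843) · σ(843/843) = 1 · 1 = 1
Summing: (μ * σ)(843) = 1128 + -282 + -4 + 1 = 843.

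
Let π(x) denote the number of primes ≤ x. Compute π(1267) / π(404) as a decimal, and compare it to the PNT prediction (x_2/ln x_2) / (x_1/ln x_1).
π(1267)/π(404) = 205/79 ≈ 2.5949;  PNT prediction ≈ 2.6344.

π(404) = 79 and π(1267) = 205, so π(1267)/π(404) ≈ 2.5949. The PNT-predicted ratio is (1267/ln(1267)) / (404/ln(404)) ≈ 2.6344. The two agree to within a few percent, as expected.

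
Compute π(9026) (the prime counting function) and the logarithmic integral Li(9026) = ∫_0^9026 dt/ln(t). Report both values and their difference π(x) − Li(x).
π(9026) = 1121;  Li(9026) ≈ 1139.80;  π(x) − Li(x) ≈ -18.80.

Direct count of primes ≤ 9026 gives π(9026) = 1121. Numerical evaluation of the logarithmic integral gives Li(9026) ≈ 1139.80. The difference π(x) − Li(x) ≈ -18.80 is typically negative for small/moderate x (Li(x) overestimates), though Littlewood's theorem shows this sign changes infinitely often.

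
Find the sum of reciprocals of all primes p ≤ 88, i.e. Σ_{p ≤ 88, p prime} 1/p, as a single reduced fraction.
Σ 1/p = 475714535349241099037539188841003/267064515689275851355624017992790

π(88) = 23, so the primes ≤ 88 are [2, 3, 5, 7, 11, 13, 17, 19, 23, 29, 31, 37, 41, 43, 47, 53, 59, 61, 67, 71, 73, 79, 83]. Summing 1/p over these primes: 475714535349241099037539188841003/267064515689275851355624017992790 ≈ 1.7813. Mertens estimate ln ln(88) + 0.2615 ≈ 1.7605.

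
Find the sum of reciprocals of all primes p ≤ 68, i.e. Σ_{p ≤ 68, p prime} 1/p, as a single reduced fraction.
Σ 1/p = 13585328068403621603022853/7858321551080267055879090

π(68) = 19, so the primes ≤ 68 are [2, 3, 5, 7, 11, 13, 17, 19, 23, 29, 31, 37, 41, 43, 47, 53, 59, 61, 67]. Summing 1/p over these primes: 13585328068403621603022853/7858321551080267055879090 ≈ 1.7288. Mertens estimate ln ln(68) + 0.2615 ≈ 1.7012.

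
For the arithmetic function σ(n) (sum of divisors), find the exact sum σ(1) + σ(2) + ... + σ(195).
Σ_{n ≤ 195} σ(n) = 31314

Compute σ(n) for each 1 ≤ n ≤ 195: σ(1) = 1, σ(2) = 3, σ(3) = 4, σ(4) = 7, σ(5) = 6, σ(6) = 12, σ(7) = 8, σ(8) = 15, σ(9) = 13, σ(10) = 18, σ(11) = 12, σ(12) = 28, σ(13) = 14, σ(14) = 24, σ(15) = 24, σ(16) = 31, σ(17) = 18, σ(18) = 39, σ(19) = 20, σ(20) = 42, σ(21) = 32, σ(22) = 36, σ(23) = 24, σ(24) = 60, σ(25) = 31, σ(26) = 42, σ(27) = 40, σ(28) = 56, σ(29) = 30, σ(30) = 72, σ(31) = 32, σ(32) = 63, σ(33) = 48, σ(34) = 54, σ(35) = 48, σ(36) = 91, σ(37) = 38, σ(38) = 60, σ(39) = 56, σ(40) = 90, σ(41) = 42, σ(42) = 96, σ(43) = 44, σ(44) = 84, σ(45) = 78, σ(46) = 72, σ(47) = 48, σ(48) = 124, σ(49) = 57, σ(50) = 93, σ(51) = 72, σ(52) = 98, σ(53) = 54, σ(54) = 120, σ(55) = 72, σ(56) = 120, σ(57) = 80, σ(58) = 90, σ(59) = 60, σ(60) = 168, σ(61) = 62, σ(62) = 96, σ(63) = 104, σ(64) = 127, σ(65) = 84, σ(66) = 144, σ(67) = 68, σ(68) = 126, σ(69) = 96, σ(70) = 144, σ(71) = 72, σ(72) = 195, σ(73) = 74, σ(74) = 114, σ(75) = 124, σ(76) = 140, σ(77) = 96, σ(78) = 168, σ(79) = 80, σ(80) = 186, σ(81) = 121, σ(82) = 126, σ(83) = 84, σ(84) = 224, σ(85) = 108, σ(86) = 132, σ(87) = 120, σ(88) = 180, σ(89) = 90, σ(90) = 234, σ(91) = 112, σ(92) = 168, σ(93) = 128, σ(94) = 144, σ(95) = 120, σ(96) = 252, σ(97) = 98, σ(98) = 171, σ(99) = 156, σ(100) = 217, σ(101) = 102, σ(102) = 216, σ(103) = 104, σ(104) = 210, σ(105) = 192, σ(106) = 162, σ(107) = 108, σ(108) = 280, σ(109) = 110, σ(110) = 216, σ(111) = 152, σ(112) = 248, σ(113) = 114, σ(114) = 240, σ(115) = 144, σ(116) = 210, σ(117) = 182, σ(118) = 180, σ(119) = 144, σ(120) = 360, σ(121) = 133, σ(122) = 186, σ(123) = 168, σ(124) = 224, σ(125) = 156, σ(126) = 312, σ(127) = 128, σ(128) = 255, σ(129) = 176, σ(130) = 252, σ(131) = 132, σ(132) = 336, σ(133) = 160, σ(134) = 204, σ(135) = 240, σ(136) = 270, σ(137) = 138, σ(138) = 288, σ(139) = 140, σ(140) = 336, σ(141) = 192, σ(142) = 216, σ(143) = 168, σ(144) = 403, σ(145) = 180, σ(146) = 222, σ(147) = 228, σ(148) = 266, σ(149) = 150, σ(150) = 372, σ(151) = 152, σ(152) = 300, σ(153) = 234, σ(154) = 288, σ(155) = 192, σ(156) = 392, σ(157) = 158, σ(158) = 240, σ(159) = 216, σ(160) = 378, σ(161) = 192, σ(162) = 363, σ(163) = 164, σ(164) = 294, σ(165) = 288, σ(166) = 252, σ(167) = 168, σ(168) = 480, σ(169) = 183, σ(170) = 324, σ(171) = 260, σ(172) = 308, σ(173) = 174, σ(174) = 360, σ(175) = 248, σ(176) = 372, σ(177) = 240, σ(178) = 270, σ(179) = 180, σ(180) = 546, σ(181) = 182, σ(182) = 336, σ(183) = 248, σ(184) = 360, σ(185) = 228, σ(186) = 384, σ(187) = 216, σ(188) = 336, σ(189) = 320, σ(190) = 360, σ(191) = 192, σ(192) = 508, σ(193) = 194, σ(194) = 294, σ(195) = 336. Summing all 195 values: 31314. (Average order: Σ_{n ≤ x} σ(n) ~ (π²/12) x². For x = 195, (π²/12)·195² ≈ 31274.31.)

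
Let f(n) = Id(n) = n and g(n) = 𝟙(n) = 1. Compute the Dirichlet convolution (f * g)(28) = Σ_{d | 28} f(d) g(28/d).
(Id * 𝟙)(28) = 56

Divisors of 28: [1, 2, 4, 7, 14, 28]. For each d | 28:
  d = 1: Id(1) · 𝟙(28/1) = 1 · 1 = 1
  d = 2: Id(2) · 𝟙(28/2) = 2 · 1 = 2
  d = 4: Id(4) · 𝟙(28/4) = 4 · 1 = 4
  d = 7: Id(7) · 𝟙(28/7) = 7 · 1 = 7
  d = 14: Id(14) · 𝟙(28/14) = 14 · 1 = 14
  d = 28: Id(28) · 𝟙(28/28) = 28 · 1 = 28
Summing: (Id * 𝟙)(28) = 1 + 2 + 4 + 7 + 14 + 28 = 56.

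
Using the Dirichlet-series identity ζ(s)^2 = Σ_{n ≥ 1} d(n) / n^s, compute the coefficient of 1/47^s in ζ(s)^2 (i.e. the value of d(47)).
d(47) = 2

ζ(s)^2 = (Σ 1/m^s)(Σ 1/k^s). The coefficient of 1/n^s in the product is the number of ordered pairs (m, k) with mk = n, which equals d(n). For n = 47, divisors are [1, 47], so d(47) = 2.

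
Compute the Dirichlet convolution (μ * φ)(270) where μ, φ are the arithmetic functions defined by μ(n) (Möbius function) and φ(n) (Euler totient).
(μ * φ)(270) = 0

Divisors of 270: [1, 2, 3, 5, 6, 9, 10, 15, 18, 27, 30, 45, 54, 90, 135, 270]. For each d | 270:
  d = 1: μ(1) · φ(270/1) = 1 · 72 = 72
  d = 2: μ(2) · φ(270/2) = -1 · 72 = -72
  d = 3: μ(3) · φ(270/3) = -1 · 24 = -24
  d = 5: μ(5) · φ(270/5) = -1 · 18 = -18
  d = 6: μ(6) · φ(270/6) = 1 · 24 = 24
  d = 9: μ(9) · φ(270/9) = 0 · 8 = 0
  d = 10: μ(10) · φ(270/10) = 1 · 18 = 18
  d = 15: μ(15) · φ(270/15) = 1 · 6 = 6
  d = 18: μ(18) · φ(270/18) = 0 · 8 = 0
  d = 27: μ(27) · φ(270/27) = 0 · 4 = 0
  d = 30: μ(30) · φ(270/30) = -1 · 6 = -6
  d = 45: μ(45) · φ(270/45) = 0 · 2 = 0
  d = 54: μ(54) · φ(270/54) = 0 · 4 = 0
  d = 90: μ(90) · φ(270/90) = 0 · 2 = 0
  d = 135: μ(135) · φ(270/135) = 0 · 1 = 0
  d = 270: μ(270) · φ(270/270) = 0 · 1 = 0
Summing: (μ * φ)(270) = 72 + -72 + -24 + -18 + 24 + 0 + 18 + 6 + 0 + 0 + -6 + 0 + 0 + 0 + 0 + 0 = 0.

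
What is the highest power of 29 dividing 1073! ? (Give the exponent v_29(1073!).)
v_29(1073!) = 38

Legendre's formula: v_p(n!) = Σ_{k ≥ 1} ⌊n / p^k⌋. For p = 29, n = 1073, the terms are:
  ⌊1073/29^1⌋ = ⌊1073/29⌋ = 37
  ⌊1073/29^2⌋ = ⌊1073/841⌋ = 1
(the next term ⌊1073/29^3⌋ = 0, terminating the sum). Summing: v_29(1073!) = 37 + 1 = 38.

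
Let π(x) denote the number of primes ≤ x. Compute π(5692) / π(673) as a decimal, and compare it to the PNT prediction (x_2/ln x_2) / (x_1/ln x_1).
π(5692)/π(673) = 749/122 ≈ 6.1393;  PNT prediction ≈ 6.3693.

π(673) = 122 and π(5692) = 749, so π(5692)/π(673) ≈ 6.1393. The PNT-predicted ratio is (5692/ln(5692)) / (673/ln(673)) ≈ 6.3693. The two agree to within a few percent, as expected.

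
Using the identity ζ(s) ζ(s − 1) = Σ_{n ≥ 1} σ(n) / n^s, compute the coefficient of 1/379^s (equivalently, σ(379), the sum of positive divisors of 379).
σ(379) = 380

In the product (Σ m^0/m^s)(Σ k / k^s) = Σ (Σ_{d | n} d) / n^s, the coefficient of 1/n^s is σ(n) = Σ_{d | n} d. For n = 379, divisors are [1, 379]; summing: σ(379) = 380.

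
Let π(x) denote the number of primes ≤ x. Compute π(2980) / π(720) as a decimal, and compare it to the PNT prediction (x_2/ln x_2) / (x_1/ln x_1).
π(2980)/π(720) = 429/128 ≈ 3.3516;  PNT prediction ≈ 3.4040.

π(720) = 128 and π(2980) = 429, so π(2980)/π(720) ≈ 3.3516. The PNT-predicted ratio is (2980/ln(2980)) / (720/ln(720)) ≈ 3.4040. The two agree to within a few percent, as expected.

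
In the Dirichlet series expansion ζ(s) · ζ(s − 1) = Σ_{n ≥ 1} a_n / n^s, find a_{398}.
σ(398) = 600

In the product (Σ m^0/m^s)(Σ k / k^s) = Σ (Σ_{d | n} d) / n^s, the coefficient of 1/n^s is σ(n) = Σ_{d | n} d. For n = 398, divisors are [1, 2, 199, 398]; summing: σ(398) = 600.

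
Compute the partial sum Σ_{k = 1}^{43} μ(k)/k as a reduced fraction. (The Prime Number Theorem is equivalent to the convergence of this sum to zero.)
Σ μ(k)/k = -137190436674212/6541380665835015

Values of μ(k) for 1 ≤ k ≤ 43: μ(1) = 1, μ(2) = -1, μ(3) = -1, μ(5) = -1, μ(6) = 1, μ(7) = -1, μ(10) = 1, μ(11) = -1, μ(13) = -1, μ(14) = 1, μ(15) = 1, μ(17) = -1, μ(19) = -1, μ(21) = 1, μ(22) = 1, μ(23) = -1, μ(26) = 1, μ(29) = -1, μ(30) = -1, μ(31) = -1, μ(33) = 1, μ(34) = 1, μ(35) = 1, μ(37) = -1, μ(38) = 1, μ(39) = 1, μ(41) = -1, μ(42) = -1, μ(43) = -1, with μ = 0 on non-squarefree integers. Summing μ(k)/k for k where μ(k) ≠ 0 gives -137190436674212/6541380665835015 ≈ -0.0210. (PNT ⟺ this sum → 0 as n → ∞.)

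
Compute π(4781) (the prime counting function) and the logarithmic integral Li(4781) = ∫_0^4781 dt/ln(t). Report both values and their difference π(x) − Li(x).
π(4781) = 641;  Li(4781) ≈ 658.50;  π(x) − Li(x) ≈ -17.50.

Direct count of primes ≤ 4781 gives π(4781) = 641. Numerical evaluation of the logarithmic integral gives Li(4781) ≈ 658.50. The difference π(x) − Li(x) ≈ -17.50 is typically negative for small/moderate x (Li(x) overestimates), though Littlewood's theorem shows this sign changes infinitely often.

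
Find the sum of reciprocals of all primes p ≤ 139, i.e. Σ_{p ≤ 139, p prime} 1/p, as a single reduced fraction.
Σ 1/p = 18825509850919239131453102166593625244431364344421618363/10014646650599190067509233131649940057366334653200433090

π(139) = 34, so the primes ≤ 139 are [2, 3, 5, 7, 11, 13, 17, 19, 23, 29, 31, 37, 41, 43, 47, 53, 59, 61, 67, 71, 73, 79, 83, 89, 97, 101, 103, 107, 109, 113, 127, 131, 137, 139]. Summing 1/p over these primes: 18825509850919239131453102166593625244431364344421618363/10014646650599190067509233131649940057366334653200433090 ≈ 1.8798. Mertens estimate ln ln(139) + 0.2615 ≈ 1.8577.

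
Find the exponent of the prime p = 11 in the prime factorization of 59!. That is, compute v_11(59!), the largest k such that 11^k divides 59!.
v_11(59!) = 5

Legendre's formula: v_p(n!) = Σ_{k ≥ 1} ⌊n / p^k⌋. For p = 11, n = 59, the terms are:
  ⌊59/11^1⌋ = ⌊59/11⌋ = 5
(the next term ⌊59/11^2⌋ = 0, terminating the sum). Summing: v_11(59!) = 5 = 5.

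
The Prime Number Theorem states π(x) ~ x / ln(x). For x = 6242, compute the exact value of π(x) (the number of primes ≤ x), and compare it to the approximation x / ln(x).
π(6242) = 811;  x/ln(x) ≈ 714.26;  relative error ≈ 11.93%.

Directly count primes up to 6242: π(6242) = 811. The PNT approximation gives 6242/ln(6242) ≈ 6242/8.73906 ≈ 714.26. Relative error (π(x) − x/ln(x)) / π(x) ≈ 11.93%; the approximation is known to undercount slightly (Li(x) is a better estimate).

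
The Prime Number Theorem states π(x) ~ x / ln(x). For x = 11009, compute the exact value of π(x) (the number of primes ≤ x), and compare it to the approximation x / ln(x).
π(11009) = 1336;  x/ln(x) ≈ 1182.94;  relative error ≈ 11.46%.

Directly count primes up to 11009: π(11009) = 1336. The PNT approximation gives 11009/ln(11009) ≈ 11009/9.30647 ≈ 1182.94. Relative error (π(x) − x/ln(x)) / π(x) ≈ 11.46%; the approximation is known to undercount slightly (Li(x) is a better estimate).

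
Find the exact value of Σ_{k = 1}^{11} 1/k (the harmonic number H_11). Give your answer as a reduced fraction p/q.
H_11 = 83711/27720

Direct summation: H_11 = 1 + 1/2 + ... + 1/11. The least common denominator is lcm(1, ..., 11) = 27720; over this denominator the numerator is 27720 + 13860 + 9240 + 6930 + 5544 + 4620 + 3960 + 3465 + 3080 + 2772 + 2520 = 83711, so H_11 = 83711/27720 (already in lowest terms) ≈ 3.01988. (The PNT-adjacent estimate ln(11) + γ ≈ 2.97511 matches within O(1/n).)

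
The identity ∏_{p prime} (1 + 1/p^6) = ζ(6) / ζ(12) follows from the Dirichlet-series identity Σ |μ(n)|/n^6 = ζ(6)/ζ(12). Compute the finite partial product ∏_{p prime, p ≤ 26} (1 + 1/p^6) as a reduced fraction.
∏ = 1528148900144746288585670319214284020/1502467574555591484127420211226932553

The primes p ≤ 26 are [2, 3, 5, 7, 11, 13, 17, 19, 23]. For each, (1 + 1/p^6) = (p^6 + 1)/p^6. Multiplying these fractions over p ∈ [2, 3, 5, 7, 11, 13, 17, 19, 23] gives 1528148900144746288585670319214284020/1502467574555591484127420211226932553. (In the limit P → ∞ this tends to ζ(6)/ζ(12).)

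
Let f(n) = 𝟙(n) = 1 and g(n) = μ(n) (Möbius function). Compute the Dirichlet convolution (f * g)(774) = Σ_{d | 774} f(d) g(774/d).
(𝟙 * μ)(774) = 0

Divisors of 774: [1, 2, 3, 6, 9, 18, 43, 86, 129, 258, 387, 774]. For each d | 774:
  d = 1: 𝟙(1) · μ(774/1) = 1 · 0 = 0
  d = 2: 𝟙(2) · μ(774/2) = 1 · 0 = 0
  d = 3: 𝟙(3) · μ(774/3) = 1 · -1 = -1
  d = 6: 𝟙(6) · μ(774/6) = 1 · 1 = 1
  d = 9: 𝟙(9) · μ(774/9) = 1 · 1 = 1
  d = 18: 𝟙(18) · μ(774/18) = 1 · -1 = -1
  d = 43: 𝟙(43) · μ(774/43) = 1 · 0 = 0
  d = 86: 𝟙(86) · μ(774/86) = 1 · 0 = 0
  d = 129: 𝟙(129) · μ(774/129) = 1 · 1 = 1
  d = 258: 𝟙(258) · μ(774/258) = 1 · -1 = -1
  d = 387: 𝟙(387) · μ(774/387) = 1 · -1 = -1
  d = 774: 𝟙(774) · μ(774/774) = 1 · 1 = 1
Summing: (𝟙 * μ)(774) = 0 + 0 + -1 + 1 + 1 + -1 + 0 + 0 + 1 + -1 + -1 + 1 = 0.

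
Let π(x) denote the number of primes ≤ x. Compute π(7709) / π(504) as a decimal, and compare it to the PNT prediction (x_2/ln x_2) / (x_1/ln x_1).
π(7709)/π(504) = 978/96 ≈ 10.1875;  PNT prediction ≈ 10.6343.

π(504) = 96 and π(7709) = 978, so π(7709)/π(504) ≈ 10.1875. The PNT-predicted ratio is (7709/ln(7709)) / (504/ln(504)) ≈ 10.6343. The two agree to within a few percent, as expected.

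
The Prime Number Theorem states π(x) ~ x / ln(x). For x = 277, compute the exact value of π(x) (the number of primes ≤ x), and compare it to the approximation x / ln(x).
π(277) = 59;  x/ln(x) ≈ 49.25;  relative error ≈ 16.52%.

Directly count primes up to 277: π(277) = 59. The PNT approximation gives 277/ln(277) ≈ 277/5.62402 ≈ 49.25. Relative error (π(x) − x/ln(x)) / π(x) ≈ 16.52%; the approximation is known to undercount slightly (Li(x) is a better estimate).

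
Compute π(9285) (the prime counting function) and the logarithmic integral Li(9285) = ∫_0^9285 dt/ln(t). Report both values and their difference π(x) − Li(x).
π(9285) = 1150;  Li(9285) ≈ 1168.20;  π(x) − Li(x) ≈ -18.20.

Direct count of primes ≤ 9285 gives π(9285) = 1150. Numerical evaluation of the logarithmic integral gives Li(9285) ≈ 1168.20. The difference π(x) − Li(x) ≈ -18.20 is typically negative for small/moderate x (Li(x) overestimates), though Littlewood's theorem shows this sign changes infinitely often.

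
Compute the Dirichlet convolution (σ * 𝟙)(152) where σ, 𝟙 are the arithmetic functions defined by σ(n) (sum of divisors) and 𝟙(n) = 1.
(σ * 𝟙)(152) = 546

Divisors of 152: [1, 2, 4, 8, 19, 38, 76, 152]. For each d | 152:
  d = 1: σ(1) · 𝟙(152/1) = 1 · 1 = 1
  d = 2: σ(2) · 𝟙(152/2) = 3 · 1 = 3
  d = 4: σ(4) · 𝟙(152/4) = 7 · 1 = 7
  d = 8: σ(8) · 𝟙(152/8) = 15 · 1 = 15
  d = 19: σ(19) · 𝟙(152/19) = 20 · 1 = 20
  d = 38: σ(38) · 𝟙(152/38) = 60 · 1 = 60
  d = 76: σ(76) · 𝟙(152/76) = 140 · 1 = 140
  d = 152: σ(152) · 𝟙(152/152) = 300 · 1 = 300
Summing: (σ * 𝟙)(152) = 1 + 3 + 7 + 15 + 20 + 60 + 140 + 300 = 546.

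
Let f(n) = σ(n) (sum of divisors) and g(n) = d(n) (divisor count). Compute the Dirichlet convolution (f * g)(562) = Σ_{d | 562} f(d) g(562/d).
(σ * d)(562) = 1420

Divisors of 562: [1, 2, 281, 562]. For each d | 562:
  d = 1: σ(1) · d(562/1) = 1 · 4 = 4
  d = 2: σ(2) · d(562/2) = 3 · 2 = 6
  d = 281: σ(281) · d(562/281) = 282 · 2 = 564
  d = 562: σ(562) · d(562/562) = 846 · 1 = 846
Summing: (σ * d)(562) = 4 + 6 + 564 + 846 = 1420.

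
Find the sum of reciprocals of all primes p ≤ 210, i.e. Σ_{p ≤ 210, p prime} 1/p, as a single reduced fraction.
Σ 1/p = 15202313841027497739047080375538859939135227730139536997746371469607707132833646367/7799922041683461553249199106329813876687996789903550945093032474868511536164700810

π(210) = 46, so the primes ≤ 210 are [2, 3, 5, 7, 11, 13, 17, 19, 23, 29, 31, 37, 41, 43, 47, 53, 59, 61, 67, 71, 73, 79, 83, 89, 97, 101, 103, 107, 109, 113, 127, 131, 137, 139, 149, 151, 157, 163, 167, 173, 179, 181, 191, 193, 197, 199]. Summing 1/p over these primes: 15202313841027497739047080375538859939135227730139536997746371469607707132833646367/7799922041683461553249199106329813876687996789903550945093032474868511536164700810 ≈ 1.9490. Mertens estimate ln ln(210) + 0.2615 ≈ 1.9381.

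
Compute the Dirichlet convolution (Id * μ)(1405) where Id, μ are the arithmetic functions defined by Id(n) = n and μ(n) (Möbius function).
(Id * μ)(1405) = 1120

Divisors of 1405: [1, 5, 281, 1405]. For each d | 1405:
  d = 1: Id(1) · μ(1405/1) = 1 · 1 = 1
  d = 5: Id(5) · μ(1405/5) = 5 · -1 = -5
  d = 281: Id(281) · μ(1405/281) = 281 · -1 = -281
  d = 1405: Id(1405) · μ(1405/1405) = 1405 · 1 = 1405
Summing: (Id * μ)(1405) = 1 + -5 + -281 + 1405 = 1120.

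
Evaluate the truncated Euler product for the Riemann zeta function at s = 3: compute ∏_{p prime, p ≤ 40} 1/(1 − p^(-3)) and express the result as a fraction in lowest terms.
∏ = 10604865228312139577609245/8822952261265821355966464

The primes p ≤ 40 are [2, 3, 5, 7, 11, 13, 17, 19, 23, 29, 31, 37]. For each prime, (1 − 1/p^3)^(-1) = p^3 / (p^3 − 1). The product is (1 − 1/2^3)^(-1), (1 − 1/3^3)^(-1), (1 − 1/5^3)^(-1), (1 − 1/7^3)^(-1), (1 − 1/11^3)^(-1), (1 − 1/13^3)^(-1), (1 − 1/17^3)^(-1), (1 − 1/19^3)^(-1), (1 − 1/23^3)^(-1), (1 − 1/29^3)^(-1), (1 − 1/31^3)^(-1), (1 − 1/37^3)^(-1) = ∏ p^3 / (p^3 − 1) = 10604865228312139577609245/8822952261265821355966464.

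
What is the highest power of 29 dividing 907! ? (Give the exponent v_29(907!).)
v_29(907!) = 32

Legendre's formula: v_p(n!) = Σ_{k ≥ 1} ⌊n / p^k⌋. For p = 29, n = 907, the terms are:
  ⌊907/29^1⌋ = ⌊907/29⌋ = 31
  ⌊907/29^2⌋ = ⌊907/841⌋ = 1
(the next term ⌊907/29^3⌋ = 0, terminating the sum). Summing: v_29(907!) = 31 + 1 = 32.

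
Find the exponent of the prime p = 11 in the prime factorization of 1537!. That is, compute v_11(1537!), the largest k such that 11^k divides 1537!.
v_11(1537!) = 152

Legendre's formula: v_p(n!) = Σ_{k ≥ 1} ⌊n / p^k⌋. For p = 11, n = 1537, the terms are:
  ⌊1537/11^1⌋ = ⌊1537/11⌋ = 139
  ⌊1537/11^2⌋ = ⌊1537/121⌋ = 12
  ⌊1537/11^3⌋ = ⌊1537/1331⌋ = 1
(the next term ⌊1537/11^4⌋ = 0, terminating the sum). Summing: v_11(1537!) = 139 + 12 + 1 = 152.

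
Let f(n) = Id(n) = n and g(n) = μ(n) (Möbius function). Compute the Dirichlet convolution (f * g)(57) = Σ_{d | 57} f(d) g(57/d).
(Id * μ)(57) = 36

Divisors of 57: [1, 3, 19, 57]. For each d | 57:
  d = 1: Id(1) · μ(57/1) = 1 · 1 = 1
  d = 3: Id(3) · μ(57/3) = 3 · -1 = -3
  d = 19: Id(19) · μ(57/19) = 19 · -1 = -19
  d = 57: Id(57) · μ(57/57) = 57 · 1 = 57
Summing: (Id * μ)(57) = 1 + -3 + -19 + 57 = 36.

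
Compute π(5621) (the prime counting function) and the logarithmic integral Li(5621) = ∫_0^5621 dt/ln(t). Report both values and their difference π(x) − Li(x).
π(5621) = 738;  Li(5621) ≈ 756.69;  π(x) − Li(x) ≈ -18.69.

Direct count of primes ≤ 5621 gives π(5621) = 738. Numerical evaluation of the logarithmic integral gives Li(5621) ≈ 756.69. The difference π(x) − Li(x) ≈ -18.69 is typically negative for small/moderate x (Li(x) overestimates), though Littlewood's theorem shows this sign changes infinitely often.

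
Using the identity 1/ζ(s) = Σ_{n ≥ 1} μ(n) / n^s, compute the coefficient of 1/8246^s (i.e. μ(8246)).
μ(8246) = 1

Factor n = 8246 = 2 · 7 · 19 · 31. μ(n) = 0 if any exponent ≥ 2 (not squarefree); otherwise μ(n) = (−1)^{ω(n)} where ω(n) is the number of distinct prime factors. Applying: μ(8246) = 1.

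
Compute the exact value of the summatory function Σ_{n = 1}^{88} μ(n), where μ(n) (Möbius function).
Σ_{n ≤ 88} μ(n) = -1

Compute μ(n) for each 1 ≤ n ≤ 88: μ(1) = 1, μ(2) = -1, μ(3) = -1, μ(4) = 0, μ(5) = -1, μ(6) = 1, μ(7) = -1, μ(8) = 0, μ(9) = 0, μ(10) = 1, μ(11) = -1, μ(12) = 0, μ(13) = -1, μ(14) = 1, μ(15) = 1, μ(16) = 0, μ(17) = -1, μ(18) = 0, μ(19) = -1, μ(20) = 0, μ(21) = 1, μ(22) = 1, μ(23) = -1, μ(24) = 0, μ(25) = 0, μ(26) = 1, μ(27) = 0, μ(28) = 0, μ(29) = -1, μ(30) = -1, μ(31) = -1, μ(32) = 0, μ(33) = 1, μ(34) = 1, μ(35) = 1, μ(36) = 0, μ(37) = -1, μ(38) = 1, μ(39) = 1, μ(40) = 0, μ(41) = -1, μ(42) = -1, μ(43) = -1, μ(44) = 0, μ(45) = 0, μ(46) = 1, μ(47) = -1, μ(48) = 0, μ(49) = 0, μ(50) = 0, μ(51) = 1, μ(52) = 0, μ(53) = -1, μ(54) = 0, μ(55) = 1, μ(56) = 0, μ(57) = 1, μ(58) = 1, μ(59) = -1, μ(60) = 0, μ(61) = -1, μ(62) = 1, μ(63) = 0, μ(64) = 0, μ(65) = 1, μ(66) = -1, μ(67) = -1, μ(68) = 0, μ(69) = 1, μ(70) = -1, μ(71) = -1, μ(72) = 0, μ(73) = -1, μ(74) = 1, μ(75) = 0, μ(76) = 0, μ(77) = 1, μ(78) = -1, μ(79) = -1, μ(80) = 0, μ(81) = 0, μ(82) = 1, μ(83) = -1, μ(84) = 0, μ(85) = 1, μ(86) = 1, μ(87) = 1, μ(88) = 0. Summing all 88 values: -1. (Mertens function M(x) = Σ_{n ≤ x} μ(n); on average M(x) should be small (PNT ⟺ M(x) = o(x)).)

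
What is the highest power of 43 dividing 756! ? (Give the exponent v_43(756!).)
v_43(756!) = 17

Legendre's formula: v_p(n!) = Σ_{k ≥ 1} ⌊n / p^k⌋. For p = 43, n = 756, the terms are:
  ⌊756/43^1⌋ = ⌊756/43⌋ = 17
(the next term ⌊756/43^2⌋ = 0, terminating the sum). Summing: v_43(756!) = 17 = 17.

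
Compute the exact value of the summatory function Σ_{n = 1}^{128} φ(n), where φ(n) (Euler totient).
Σ_{n ≤ 128} φ(n) = 5022

Compute φ(n) for each 1 ≤ n ≤ 128: φ(1) = 1, φ(2) = 1, φ(3) = 2, φ(4) = 2, φ(5) = 4, φ(6) = 2, φ(7) = 6, φ(8) = 4, φ(9) = 6, φ(10) = 4, φ(11) = 10, φ(12) = 4, φ(13) = 12, φ(14) = 6, φ(15) = 8, φ(16) = 8, φ(17) = 16, φ(18) = 6, φ(19) = 18, φ(20) = 8, φ(21) = 12, φ(22) = 10, φ(23) = 22, φ(24) = 8, φ(25) = 20, φ(26) = 12, φ(27) = 18, φ(28) = 12, φ(29) = 28, φ(30) = 8, φ(31) = 30, φ(32) = 16, φ(33) = 20, φ(34) = 16, φ(35) = 24, φ(36) = 12, φ(37) = 36, φ(38) = 18, φ(39) = 24, φ(40) = 16, φ(41) = 40, φ(42) = 12, φ(43) = 42, φ(44) = 20, φ(45) = 24, φ(46) = 22, φ(47) = 46, φ(48) = 16, φ(49) = 42, φ(50) = 20, φ(51) = 32, φ(52) = 24, φ(53) = 52, φ(54) = 18, φ(55) = 40, φ(56) = 24, φ(57) = 36, φ(58) = 28, φ(59) = 58, φ(60) = 16, φ(61) = 60, φ(62) = 30, φ(63) = 36, φ(64) = 32, φ(65) = 48, φ(66) = 20, φ(67) = 66, φ(68) = 32, φ(69) = 44, φ(70) = 24, φ(71) = 70, φ(72) = 24, φ(73) = 72, φ(74) = 36, φ(75) = 40, φ(76) = 36, φ(77) = 60, φ(78) = 24, φ(79) = 78, φ(80) = 32, φ(81) = 54, φ(82) = 40, φ(83) = 82, φ(84) = 24, φ(85) = 64, φ(86) = 42, φ(87) = 56, φ(88) = 40, φ(89) = 88, φ(90) = 24, φ(91) = 72, φ(92) = 44, φ(93) = 60, φ(94) = 46, φ(95) = 72, φ(96) = 32, φ(97) = 96, φ(98) = 42, φ(99) = 60, φ(100) = 40, φ(101) = 100, φ(102) = 32, φ(103) = 102, φ(104) = 48, φ(105) = 48, φ(106) = 52, φ(107) = 106, φ(108) = 36, φ(109) = 108, φ(110) = 40, φ(111) = 72, φ(112) = 48, φ(113) = 112, φ(114) = 36, φ(115) = 88, φ(116) = 56, φ(117) = 72, φ(118) = 58, φ(119) = 96, φ(120) = 32, φ(121) = 110, φ(122) = 60, φ(123) = 80, φ(124) = 60, φ(125) = 100, φ(126) = 36, φ(127) = 126, φ(128) = 64. Summing all 128 values: 5022. (Average order: Σ_{n ≤ x} φ(n) ~ (3/π²) x². For x = 128, (3/π²)·128² ≈ 4980.14.)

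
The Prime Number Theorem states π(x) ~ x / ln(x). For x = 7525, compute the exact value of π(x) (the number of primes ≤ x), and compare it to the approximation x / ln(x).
π(7525) = 953;  x/ln(x) ≈ 843.04;  relative error ≈ 11.54%.

Directly count primes up to 7525: π(7525) = 953. The PNT approximation gives 7525/ln(7525) ≈ 7525/8.92599 ≈ 843.04. Relative error (π(x) − x/ln(x)) / π(x) ≈ 11.54%; the approximation is known to undercount slightly (Li(x) is a better estimate).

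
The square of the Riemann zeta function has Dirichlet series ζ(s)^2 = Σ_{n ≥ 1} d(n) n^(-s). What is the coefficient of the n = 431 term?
d(431) = 2

ζ(s)^2 = (Σ 1/m^s)(Σ 1/k^s). The coefficient of 1/n^s in the product is the number of ordered pairs (m, k) with mk = n, which equals d(n). For n = 431, divisors are [1, 431], so d(431) = 2.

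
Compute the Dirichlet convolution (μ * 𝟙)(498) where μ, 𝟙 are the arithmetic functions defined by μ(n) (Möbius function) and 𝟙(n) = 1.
(μ * 𝟙)(498) = 0

Divisors of 498: [1, 2, 3, 6, 83, 166, 249, 498]. For each d | 498:
  d = 1: μ(1) · 𝟙(498/1) = 1 · 1 = 1
  d = 2: μ(2) · 𝟙(498/2) = -1 · 1 = -1
  d = 3: μ(3) · 𝟙(498/3) = -1 · 1 = -1
  d = 6: μ(6) · 𝟙(498/6) = 1 · 1 = 1
  d = 83: μ(83) · 𝟙(498/83) = -1 · 1 = -1
  d = 166: μ(166) · 𝟙(498/166) = 1 · 1 = 1
  d = 249: μ(249) · 𝟙(498/249) = 1 · 1 = 1
  d = 498: μ(498) · 𝟙(498/498) = -1 · 1 = -1
Summing: (μ * 𝟙)(498) = 1 + -1 + -1 + 1 + -1 + 1 + 1 + -1 = 0.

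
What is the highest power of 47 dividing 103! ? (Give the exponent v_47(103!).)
v_47(103!) = 2

Legendre's formula: v_p(n!) = Σ_{k ≥ 1} ⌊n / p^k⌋. For p = 47, n = 103, the terms are:
  ⌊103/47^1⌋ = ⌊103/47⌋ = 2
(the next term ⌊103/47^2⌋ = 0, terminating the sum). Summing: v_47(103!) = 2 = 2.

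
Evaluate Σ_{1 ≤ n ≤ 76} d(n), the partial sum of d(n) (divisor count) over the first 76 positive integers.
Σ_{n ≤ 76} d(n) = 344

Compute d(n) for each 1 ≤ n ≤ 76: d(1) = 1, d(2) = 2, d(3) = 2, d(4) = 3, d(5) = 2, d(6) = 4, d(7) = 2, d(8) = 4, d(9) = 3, d(10) = 4, d(11) = 2, d(12) = 6, d(13) = 2, d(14) = 4, d(15) = 4, d(16) = 5, d(17) = 2, d(18) = 6, d(19) = 2, d(20) = 6, d(21) = 4, d(22) = 4, d(23) = 2, d(24) = 8, d(25) = 3, d(26) = 4, d(27) = 4, d(28) = 6, d(29) = 2, d(30) = 8, d(31) = 2, d(32) = 6, d(33) = 4, d(34) = 4, d(35) = 4, d(36) = 9, d(37) = 2, d(38) = 4, d(39) = 4, d(40) = 8, d(41) = 2, d(42) = 8, d(43) = 2, d(44) = 6, d(45) = 6, d(46) = 4, d(47) = 2, d(48) = 10, d(49) = 3, d(50) = 6, d(51) = 4, d(52) = 6, d(53) = 2, d(54) = 8, d(55) = 4, d(56) = 8, d(57) = 4, d(58) = 4, d(59) = 2, d(60) = 12, d(61) = 2, d(62) = 4, d(63) = 6, d(64) = 7, d(65) = 4, d(66) = 8, d(67) = 2, d(68) = 6, d(69) = 4, d(70) = 8, d(71) = 2, d(72) = 12, d(73) = 2, d(74) = 4, d(75) = 6, d(76) = 6. Summing all 76 values: 344. (Dirichlet's divisor formula: Σ_{n ≤ x} d(n) = x ln(x) + (2γ − 1) x + O(√x). For x = 76, the asymptotic estimate is ≈ 340.87.)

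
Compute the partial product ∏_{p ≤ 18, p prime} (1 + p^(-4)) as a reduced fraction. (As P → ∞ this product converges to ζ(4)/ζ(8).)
∏ = 269172760629240720452/249717000818881220625

The primes p ≤ 18 are [2, 3, 5, 7, 11, 13, 17]. For each, (1 + 1/p^4) = (p^4 + 1)/p^4. Multiplying these fractions over p ∈ [2, 3, 5, 7, 11, 13, 17] gives 269172760629240720452/249717000818881220625. (In the limit P → ∞ this tends to ζ(4)/ζ(8).)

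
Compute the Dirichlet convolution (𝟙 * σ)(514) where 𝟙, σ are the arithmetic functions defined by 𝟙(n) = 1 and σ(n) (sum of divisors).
(𝟙 * σ)(514) = 1036

Divisors of 514: [1, 2, 257, 514]. For each d | 514:
  d = 1: 𝟙(1) · σ(514/1) = 1 · 774 = 774
  d = 2: 𝟙(2) · σ(514/2) = 1 · 258 = 258
  d = 257: 𝟙(257) · σ(514/257) = 1 · 3 = 3
  d = 514: 𝟙(514) · σ(514/514) = 1 · 1 = 1
Summing: (𝟙 * σ)(514) = 774 + 258 + 3 + 1 = 1036.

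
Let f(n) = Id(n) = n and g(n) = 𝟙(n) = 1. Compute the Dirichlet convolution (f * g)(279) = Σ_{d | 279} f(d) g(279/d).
(Id * 𝟙)(279) = 416

Divisors of 279: [1, 3, 9, 31, 93, 279]. For each d | 279:
  d = 1: Id(1) · 𝟙(279/1) = 1 · 1 = 1
  d = 3: Id(3) · 𝟙(279/3) = 3 · 1 = 3
  d = 9: Id(9) · 𝟙(279/9) = 9 · 1 = 9
  d = 31: Id(31) · 𝟙(279/31) = 31 · 1 = 31
  d = 93: Id(93) · 𝟙(279/93) = 93 · 1 = 93
  d = 279: Id(279) · 𝟙(279/279) = 279 · 1 = 279
Summing: (Id * 𝟙)(279) = 1 + 3 + 9 + 31 + 93 + 279 = 416.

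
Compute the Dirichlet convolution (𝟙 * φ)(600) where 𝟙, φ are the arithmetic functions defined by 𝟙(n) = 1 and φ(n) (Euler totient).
(𝟙 * φ)(600) = 600

Divisors of 600: [1, 2, 3, 4, 5, 6, 8, 10, 12, 15, 20, 24, 25, 30, 40, 50, 60, 75, 100, 120, 150, 200, 300, 600]. For each d | 600:
  d = 1: 𝟙(1) · φ(600/1) = 1 · 160 = 160
  d = 2: 𝟙(2) · φ(600/2) = 1 · 80 = 80
  d = 3: 𝟙(3) · φ(600/3) = 1 · 80 = 80
  d = 4: 𝟙(4) · φ(600/4) = 1 · 40 = 40
  d = 5: 𝟙(5) · φ(600/5) = 1 · 32 = 32
  d = 6: 𝟙(6) · φ(600/6) = 1 · 40 = 40
  d = 8: 𝟙(8) · φ(600/8) = 1 · 40 = 40
  d = 10: 𝟙(10) · φ(600/10) = 1 · 16 = 16
  d = 12: 𝟙(12) · φ(600/12) = 1 · 20 = 20
  d = 15: 𝟙(15) · φ(600/15) = 1 · 16 = 16
  d = 20: 𝟙(20) · φ(600/20) = 1 · 8 = 8
  d = 24: 𝟙(24) · φ(600/24) = 1 · 20 = 20
  d = 25: 𝟙(25) · φ(600/25) = 1 · 8 = 8
  d = 30: 𝟙(30) · φ(600/30) = 1 · 8 = 8
  d = 40: 𝟙(40) · φ(600/40) = 1 · 8 = 8
  d = 50: 𝟙(50) · φ(600/50) = 1 · 4 = 4
  d = 60: 𝟙(60) · φ(600/60) = 1 · 4 = 4
  d = 75: 𝟙(75) · φ(600/75) = 1 · 4 = 4
  d = 100: 𝟙(100) · φ(600/100) = 1 · 2 = 2
  d = 120: 𝟙(120) · φ(600/120) = 1 · 4 = 4
  d = 150: 𝟙(150) · φ(600/150) = 1 · 2 = 2
  d = 200: 𝟙(200) · φ(600/200) = 1 · 2 = 2
  d = 300: 𝟙(300) · φ(600/300) = 1 · 1 = 1
  d = 600: 𝟙(600) · φ(600/600) = 1 · 1 = 1
Summing: (𝟙 * φ)(600) = 160 + 80 + 80 + 40 + 32 + 40 + 40 + 16 + 20 + 16 + 8 + 20 + 8 + 8 + 8 + 4 + 4 + 4 + 2 + 4 + 2 + 2 + 1 + 1 = 600.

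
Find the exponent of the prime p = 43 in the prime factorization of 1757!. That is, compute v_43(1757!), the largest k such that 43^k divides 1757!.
v_43(1757!) = 40

Legendre's formula: v_p(n!) = Σ_{k ≥ 1} ⌊n / p^k⌋. For p = 43, n = 1757, the terms are:
  ⌊1757/43^1⌋ = ⌊1757/43⌋ = 40
(the next term ⌊1757/43^2⌋ = 0, terminating the sum). Summing: v_43(1757!) = 40 = 40.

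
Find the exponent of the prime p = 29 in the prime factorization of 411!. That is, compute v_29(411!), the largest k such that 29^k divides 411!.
v_29(411!) = 14

Legendre's formula: v_p(n!) = Σ_{k ≥ 1} ⌊n / p^k⌋. For p = 29, n = 411, the terms are:
  ⌊411/29^1⌋ = ⌊411/29⌋ = 14
(the next term ⌊411/29^2⌋ = 0, terminating the sum). Summing: v_29(411!) = 14 = 14.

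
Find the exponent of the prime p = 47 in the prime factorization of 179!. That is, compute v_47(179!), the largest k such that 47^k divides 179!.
v_47(179!) = 3

Legendre's formula: v_p(n!) = Σ_{k ≥ 1} ⌊n / p^k⌋. For p = 47, n = 179, the terms are:
  ⌊179/47^1⌋ = ⌊179/47⌋ = 3
(the next term ⌊179/47^2⌋ = 0, terminating the sum). Summing: v_47(179!) = 3 = 3.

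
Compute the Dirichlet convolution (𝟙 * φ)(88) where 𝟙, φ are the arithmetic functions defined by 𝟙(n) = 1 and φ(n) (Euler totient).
(𝟙 * φ)(88) = 88

Divisors of 88: [1, 2, 4, 8, 11, 22, 44, 88]. For each d | 88:
  d = 1: 𝟙(1) · φ(88/1) = 1 · 40 = 40
  d = 2: 𝟙(2) · φ(88/2) = 1 · 20 = 20
  d = 4: 𝟙(4) · φ(88/4) = 1 · 10 = 10
  d = 8: 𝟙(8) · φ(88/8) = 1 · 10 = 10
  d = 11: 𝟙(11) · φ(88/11) = 1 · 4 = 4
  d = 22: 𝟙(22) · φ(88/22) = 1 · 2 = 2
  d = 44: 𝟙(44) · φ(88/44) = 1 · 1 = 1
  d = 88: 𝟙(88) · φ(88/88) = 1 · 1 = 1
Summing: (𝟙 * φ)(88) = 40 + 20 + 10 + 10 + 4 + 2 + 1 + 1 = 88.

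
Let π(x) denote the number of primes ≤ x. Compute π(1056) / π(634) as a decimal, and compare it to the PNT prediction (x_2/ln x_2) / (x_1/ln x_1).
π(1056)/π(634) = 177/115 ≈ 1.5391;  PNT prediction ≈ 1.5436.

π(634) = 115 and π(1056) = 177, so π(1056)/π(634) ≈ 1.5391. The PNT-predicted ratio is (1056/ln(1056)) / (634/ln(634)) ≈ 1.5436. The two agree to within a few percent, as expected.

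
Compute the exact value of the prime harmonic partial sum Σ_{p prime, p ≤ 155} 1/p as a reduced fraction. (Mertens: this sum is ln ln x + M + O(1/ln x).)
Σ 1/p = 426559540131011718238816115585684956391671166781102121476137/225319534991831177328890236228992001350685163362356544091910

π(155) = 36, so the primes ≤ 155 are [2, 3, 5, 7, 11, 13, 17, 19, 23, 29, 31, 37, 41, 43, 47, 53, 59, 61, 67, 71, 73, 79, 83, 89, 97, 101, 103, 107, 109, 113, 127, 131, 137, 139, 149, 151]. Summing 1/p over these primes: 426559540131011718238816115585684956391671166781102121476137/225319534991831177328890236228992001350685163362356544091910 ≈ 1.8931. Mertens estimate ln ln(155) + 0.2615 ≈ 1.8796.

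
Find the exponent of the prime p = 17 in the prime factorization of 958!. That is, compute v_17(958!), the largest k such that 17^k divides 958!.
v_17(958!) = 59

Legendre's formula: v_p(n!) = Σ_{k ≥ 1} ⌊n / p^k⌋. For p = 17, n = 958, the terms are:
  ⌊958/17^1⌋ = ⌊958/17⌋ = 56
  ⌊958/17^2⌋ = ⌊958/289⌋ = 3
(the next term ⌊958/17^3⌋ = 0, terminating the sum). Summing: v_17(958!) = 56 + 3 = 59.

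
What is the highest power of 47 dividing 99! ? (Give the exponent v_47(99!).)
v_47(99!) = 2

Legendre's formula: v_p(n!) = Σ_{k ≥ 1} ⌊n / p^k⌋. For p = 47, n = 99, the terms are:
  ⌊99/47^1⌋ = ⌊99/47⌋ = 2
(the next term ⌊99/47^2⌋ = 0, terminating the sum). Summing: v_47(99!) = 2 = 2.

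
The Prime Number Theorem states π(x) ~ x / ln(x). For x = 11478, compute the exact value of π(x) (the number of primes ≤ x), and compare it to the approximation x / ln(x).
π(11478) = 1383;  x/ln(x) ≈ 1227.83;  relative error ≈ 11.22%.

Directly count primes up to 11478: π(11478) = 1383. The PNT approximation gives 11478/ln(11478) ≈ 11478/9.34819 ≈ 1227.83. Relative error (π(x) − x/ln(x)) / π(x) ≈ 11.22%; the approximation is known to undercount slightly (Li(x) is a better estimate).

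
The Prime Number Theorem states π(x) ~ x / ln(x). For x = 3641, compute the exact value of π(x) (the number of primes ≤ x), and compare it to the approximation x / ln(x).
π(3641) = 509;  x/ln(x) ≈ 444.02;  relative error ≈ 12.77%.

Directly count primes up to 3641: π(3641) = 509. The PNT approximation gives 3641/ln(3641) ≈ 3641/8.20001 ≈ 444.02. Relative error (π(x) − x/ln(x)) / π(x) ≈ 12.77%; the approximation is known to undercount slightly (Li(x) is a better estimate).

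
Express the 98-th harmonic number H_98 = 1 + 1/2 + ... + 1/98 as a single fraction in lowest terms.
H_98 = 360264457021270114060513483605065190394007/69720375229712477164533808935312303556800

Direct summation: H_98 = 1 + 1/2 + ... + 1/98. The least common denominator is lcm(1, ..., 98) = 69720375229712477164533808935312303556800; over this denominator the numerator is 69720375229712477164533808935312303556800 + 34860187614856238582266904467656151778400 + 23240125076570825721511269645104101185600 + 17430093807428119291133452233828075889200 + 13944075045942495432906761787062460711360 + 11620062538285412860755634822552050592800 + 9960053604244639594933401276473186222400 + 8715046903714059645566726116914037944600 + 7746708358856941907170423215034700395200 + 6972037522971247716453380893531230355680 + 6338215929973861560412164448664754868800 + 5810031269142706430377817411276025296400 + 5363105786900959781887216071947100273600 + 4980026802122319797466700638236593111200 + 4648025015314165144302253929020820237120 + 4357523451857029822783363058457018972300 + 4101198542924263362619635819724253150400 + 3873354179428470953585211607517350197600 + 3669493433142761956028095207121700187200 + 3486018761485623858226690446765615177840 + 3320017868081546531644467092157728740800 + 3169107964986930780206082224332377434400 + 3031320662161412050631904736317926241600 + 2905015634571353215188908705638012648200 + 2788815009188499086581352357412492142272 + 2681552893450479890943608035973550136800 + 2582236119618980635723474405011566798400 + 2490013401061159898733350319118296555600 + 2404150869990085419466683066734907019200 + 2324012507657082572151126964510410118560 + 2249044362248789585952703514042332372800 + 2178761725928514911391681529228509486150 + 2112738643324620520137388149554918289600 + 2050599271462131681309817909862126575200 + 1992010720848927918986680255294637244480 + 1936677089714235476792605803758675098800 + 1884334465667904788230643484738170366400 + 1834746716571380978014047603560850093600 + 1787701928966986593962405357315700091200 + 1743009380742811929113345223382807588920 + 1700496956822255540598385583788104964800 + 1660008934040773265822233546078864370400 + 1621404075109592492198460672914239617600 + 1584553982493465390103041112166188717200 + 1549341671771388381434084643006940079040 + 1515660331080706025315952368158963120800 + 1483412238930052705628378913517283054400 + 1452507817285676607594454352819006324100 + 1422864800606377084990485896639026603200 + 1394407504594249543290676178706246071136 + 1367066180974754454206545273241417716800 + 1340776446725239945471804017986775068400 + 1315478777919103342727052998779477425600 + 1291118059809490317861737202505783399200 + 1267643185994772312082432889732950973760 + 1245006700530579949366675159559148277800 + 1223164477714253985342698402373900062400 + 1202075434995042709733341533367453509600 + 1181701275079872494314132354835801755200 + 1162006253828541286075563482255205059280 + 1142956970978893068271046048119873828800 + 1124522181124394792976351757021166186400 + 1106672622693848843881489030719242913600 + 1089380862964257455695840764614254743075 + 1072621157380191956377443214389420054720 + 1056369321662310260068694074777459144800 + 1040602615368842942754235954258392590400 + 1025299635731065840654908954931063287600 + 1010440220720470683543968245439308747200 + 996005360424463959493340127647318622240 + 981977115911443340345546604722708500800 + 968338544857117738396302901879337549400 + 955073633283732563897723410072771281600 + 942167232833952394115321742369085183200 + 929605003062833028860450785804164047424 + 917373358285690489007023801780425046800 + 905459418567694508630309206952107838400 + 893850964483493296981202678657850045600 + 882536395312816166639668467535598779200 + 871504690371405964556672611691403794460 + 860745373206326878574491468337188932800 + 850248478411127770299192791894052482400 + 840004520839909363428118179943521729600 + 830004467020386632911116773039432185200 + 820239708584852672523927163944850630080 + 810702037554796246099230336457119808800 + 801383623330028473155561022244969006400 + 792276991246732695051520556083094358600 + 783375002581039069264424819497891051200 + 774670835885694190717042321503470039520 + 766157969557279968841030867421014324800 + 757830165540353012657976184079481560400 + 749681454082929861984234504680777457600 + 741706119465026352814189456758641527200 + 733898686628552391205619041424340037440 + 726253908642838303797227176409503162050 + 718766754945489455304472257065075294400 + 711432400303188542495242948319513301600 = 360264457021270114060513483605065190394007, so H_98 = 360264457021270114060513483605065190394007/69720375229712477164533808935312303556800 (already in lowest terms) ≈ 5.16728. (The PNT-adjacent estimate ln(98) + γ ≈ 5.16218 matches within O(1/n).)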